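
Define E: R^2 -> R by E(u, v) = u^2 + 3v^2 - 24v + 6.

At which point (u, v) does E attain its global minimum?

(0, 4)

E(u,v) separates as P(u) + Q(v) + 6, so its minimum is min P + min Q + 6.
P'(u) = 2u vanishes at u ∈ {0}; Q'(v) = 6v - 24 vanishes at v ∈ {4}.
Local minima of P (where P''>0): P(0)=0. Local minima of Q: Q(4)=-48.
So the global minimum of E is P(0) + Q(4) + 6 = 0 − 48 + 6 = -42, attained at (0, 4).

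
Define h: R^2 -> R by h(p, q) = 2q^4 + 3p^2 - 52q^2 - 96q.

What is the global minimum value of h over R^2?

-704

h(p,q) separates as A(p) + B(q), so its minimum is min A + min B.
A'(p) = 6p vanishes at p ∈ {0}; B'(q) = 8(q - 4)(q + 1)(q + 3) vanishes at q ∈ {-3, -1, 4}.
Local minima of A (where A''>0): A(0)=0. Local minima of B: B(-3)=-18, B(4)=-704.
So the global minimum of h is A(0) + B(4) = 0 − 704 = -704, attained at (0, 4).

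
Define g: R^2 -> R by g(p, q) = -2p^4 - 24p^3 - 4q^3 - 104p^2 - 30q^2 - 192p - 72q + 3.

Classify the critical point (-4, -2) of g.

local maximum

The mixed partial ∂²g/∂p∂q is 0, so the Hessian at any point is diag(g_pp, g_qq) = diag(-8(3p^2 + 18p + 26), -12(2q + 5)).
At (-4, -2): H = diag(-16, -12).
Both eigenvalues are negative, so H is negative definite: a local maximum.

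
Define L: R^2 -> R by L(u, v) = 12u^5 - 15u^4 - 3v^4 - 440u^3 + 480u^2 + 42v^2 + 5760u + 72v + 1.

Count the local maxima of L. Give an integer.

L separates as a function of u plus a function of v, so ∇L=0 decouples.
∂L/∂u = 60(u - 4)(u - 3)(u + 2)(u + 4) = 0 at u ∈ {-4, -2, 3, 4}; ∂L/∂v = -12(v - 3)(v + 1)(v + 2) = 0 at v ∈ {-2, -1, 3}.
The Hessian is diagonal: diag(L_uu, L_vv). Second derivatives: L_uu(-4)=-6720, L_uu(-2)=3600, L_uu(3)=-2100, L_uu(4)=2880; L_vv(-2)=-60, L_vv(-1)=48, L_vv(3)=-240.
Local maxima occur where both diagonal entries negative: (-4, -2), (-4, 3), (3, -2), (3, 3). Count: 4.

4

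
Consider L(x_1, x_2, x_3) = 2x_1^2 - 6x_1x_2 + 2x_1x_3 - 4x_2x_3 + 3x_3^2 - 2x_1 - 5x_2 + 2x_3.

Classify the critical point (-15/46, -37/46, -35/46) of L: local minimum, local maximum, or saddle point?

The Hessian is constant: H = [[4, -6, 2], [-6, 0, -4], [2, -4, 6]].
Leading principal minors: Δ₁ = 4, Δ₂ = -36, Δ₃ = -184.
The minors fit neither the all-positive nor the alternating-sign pattern, so H is indefinite: a saddle point.

saddle point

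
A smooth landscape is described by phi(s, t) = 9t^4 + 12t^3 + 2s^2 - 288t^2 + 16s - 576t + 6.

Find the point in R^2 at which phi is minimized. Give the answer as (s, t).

(-4, 4)

phi(s,t) separates as P(s) + Q(t) + 6, so its minimum is min P + min Q + 6.
P'(s) = 4s + 16 vanishes at s ∈ {-4}; Q'(t) = 36(t - 4)(t + 1)(t + 4) vanishes at t ∈ {-4, -1, 4}.
Local minima of P (where P''>0): P(-4)=-32. Local minima of Q: Q(-4)=-768, Q(4)=-3840.
So the global minimum of phi is P(-4) + Q(4) + 6 = -32 − 3840 + 6 = -3866, attained at (-4, 4).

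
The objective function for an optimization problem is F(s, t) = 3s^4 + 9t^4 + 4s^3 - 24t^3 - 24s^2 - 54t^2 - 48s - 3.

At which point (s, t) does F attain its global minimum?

(2, 3)

F(s,t) separates as P(s) + Q(t) − 3, so its minimum is min P + min Q − 3.
P'(s) = 12(s - 2)(s + 1)(s + 2) vanishes at s ∈ {-2, -1, 2}; Q'(t) = 36t(t - 3)(t + 1) vanishes at t ∈ {-1, 0, 3}.
Local minima of P (where P''>0): P(-2)=16, P(2)=-112. Local minima of Q: Q(-1)=-21, Q(3)=-405.
So the global minimum of F is P(2) + Q(3) − 3 = -112 − 405 − 3 = -520, attained at (2, 3).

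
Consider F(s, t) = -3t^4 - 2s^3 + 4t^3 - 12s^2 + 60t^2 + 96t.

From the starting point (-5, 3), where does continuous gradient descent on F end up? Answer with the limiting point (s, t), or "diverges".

F is separable, so gradient descent decouples: s follows -∂F/∂s, t follows -∂F/∂t.
∂F/∂s = -6s(s + 4); at s=-5 this is -30, so s increases.
∂F/∂t = -12(t - 4)(t + 1)(t + 2); at t=3 this is 240, so t decreases.
s converges to its nearest critical value -4 (a local min of the s-part); t converges to -1. The iterate converges to (-4, -1).

(-4, -1)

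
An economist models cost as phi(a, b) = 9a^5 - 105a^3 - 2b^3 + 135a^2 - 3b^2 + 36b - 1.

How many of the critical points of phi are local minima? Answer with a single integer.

phi separates as a function of a plus a function of b, so ∇phi=0 decouples.
∂phi/∂a = 45a(a - 2)(a - 1)(a + 3) = 0 at a ∈ {-3, 0, 1, 2}; ∂phi/∂b = -6(b - 2)(b + 3) = 0 at b ∈ {-3, 2}.
The Hessian is diagonal: diag(phi_aa, phi_bb). Second derivatives: phi_aa(-3)=-2700, phi_aa(0)=270, phi_aa(1)=-180, phi_aa(2)=450; phi_bb(-3)=30, phi_bb(2)=-30.
Local minima occur where both diagonal entries positive: (0, -3), (2, -3). Count: 2.

2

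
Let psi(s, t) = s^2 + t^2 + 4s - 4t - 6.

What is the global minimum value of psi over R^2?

psi(s,t) separates as P(s) + Q(t) − 6, so its minimum is min P + min Q − 6.
P'(s) = 2s + 4 vanishes at s ∈ {-2}; Q'(t) = 2(t - 2) vanishes at t ∈ {2}.
Local minima of P (where P''>0): P(-2)=-4. Local minima of Q: Q(2)=-4.
So the global minimum of psi is P(-2) + Q(2) − 6 = -4 − 4 − 6 = -14, attained at (-2, 2).

-14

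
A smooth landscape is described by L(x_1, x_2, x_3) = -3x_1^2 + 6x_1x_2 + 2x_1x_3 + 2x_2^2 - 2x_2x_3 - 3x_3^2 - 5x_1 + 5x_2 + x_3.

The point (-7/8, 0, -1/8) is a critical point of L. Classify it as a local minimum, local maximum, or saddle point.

saddle point

The Hessian is constant: H = [[-6, 6, 2], [6, 4, -2], [2, -2, -6]].
Leading principal minors: Δ₁ = -6, Δ₂ = -60, Δ₃ = 320.
The minors fit neither the all-positive nor the alternating-sign pattern, so H is indefinite: a saddle point.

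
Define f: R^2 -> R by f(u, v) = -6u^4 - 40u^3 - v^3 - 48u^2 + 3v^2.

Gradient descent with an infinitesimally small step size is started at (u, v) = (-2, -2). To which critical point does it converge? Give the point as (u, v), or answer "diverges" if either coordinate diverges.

f is separable, so gradient descent decouples: u follows -∂f/∂u, v follows -∂f/∂v.
∂f/∂u = -24u(u + 1)(u + 4); at u=-2 this is -96, so u increases.
∂f/∂v = -3v(v - 2); at v=-2 this is -24, so v increases.
u converges to its nearest critical value -1 (a local min of the u-part); v converges to 0. The iterate converges to (-1, 0).

(-1, 0)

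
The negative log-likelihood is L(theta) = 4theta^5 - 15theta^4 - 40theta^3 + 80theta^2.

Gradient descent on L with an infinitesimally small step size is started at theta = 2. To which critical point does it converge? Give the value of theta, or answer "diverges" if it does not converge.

4

L'(theta) = 20theta(theta - 4)(theta - 1)(theta + 2), so L'(2) = -320.
Gradient descent moves in the -L' direction, i.e. theta is increasing.
The nearest critical point in that direction is theta = 4, where L'' = 1440 > 0 (a local minimum). The iterate converges there.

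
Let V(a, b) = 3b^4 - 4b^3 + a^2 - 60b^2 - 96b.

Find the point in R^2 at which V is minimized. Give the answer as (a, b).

(0, 4)

V(a,b) separates as P(a) + Q(b), so its minimum is min P + min Q.
P'(a) = 2a vanishes at a ∈ {0}; Q'(b) = 12(b - 4)(b + 1)(b + 2) vanishes at b ∈ {-2, -1, 4}.
Local minima of P (where P''>0): P(0)=0. Local minima of Q: Q(-2)=32, Q(4)=-832.
So the global minimum of V is P(0) + Q(4) = 0 − 832 = -832, attained at (0, 4).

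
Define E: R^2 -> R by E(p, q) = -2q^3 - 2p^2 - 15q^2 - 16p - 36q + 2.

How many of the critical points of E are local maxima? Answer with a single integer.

E separates as a function of p plus a function of q, so ∇E=0 decouples.
∂E/∂p = -4(p + 4) = 0 at p ∈ {-4}; ∂E/∂q = -6(q + 2)(q + 3) = 0 at q ∈ {-3, -2}.
The Hessian is diagonal: diag(E_pp, E_qq). Second derivatives: E_pp(-4)=-4; E_qq(-3)=6, E_qq(-2)=-6.
Local maxima occur where both diagonal entries negative: (-4, -2). Count: 1.

1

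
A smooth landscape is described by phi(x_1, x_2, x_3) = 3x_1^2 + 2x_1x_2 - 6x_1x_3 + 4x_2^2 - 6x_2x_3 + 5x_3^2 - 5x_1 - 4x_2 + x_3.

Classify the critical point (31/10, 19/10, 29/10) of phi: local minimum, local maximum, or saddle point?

The Hessian is constant: H = [[6, 2, -6], [2, 8, -6], [-6, -6, 10]].
Leading principal minors: Δ₁ = 6, Δ₂ = 44, Δ₃ = 80.
All leading minors are positive, so H is positive definite: a local minimum.

local minimum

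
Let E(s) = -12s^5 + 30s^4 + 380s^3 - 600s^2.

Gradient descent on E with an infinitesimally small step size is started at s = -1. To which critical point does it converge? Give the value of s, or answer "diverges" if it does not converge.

-4

E'(s) = -60s(s - 5)(s - 1)(s + 4), so E'(-1) = 2160.
Gradient descent moves in the -E' direction, i.e. s is decreasing.
The nearest critical point in that direction is s = -4, where E'' = 10800 > 0 (a local minimum). The iterate converges there.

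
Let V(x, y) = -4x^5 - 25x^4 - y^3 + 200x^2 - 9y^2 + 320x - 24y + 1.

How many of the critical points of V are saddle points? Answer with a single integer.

V separates as a function of x plus a function of y, so ∇V=0 decouples.
∂V/∂x = -20(x - 2)(x + 1)(x + 2)(x + 4) = 0 at x ∈ {-4, -2, -1, 2}; ∂V/∂y = -3(y + 2)(y + 4) = 0 at y ∈ {-4, -2}.
The Hessian is diagonal: diag(V_xx, V_yy). Second derivatives: V_xx(-4)=720, V_xx(-2)=-160, V_xx(-1)=180, V_xx(2)=-1440; V_yy(-4)=6, V_yy(-2)=-6.
Saddle points occur where the two diagonal entries have opposite signs: (-4, -2), (-2, -4), (-1, -2), (2, -4). Count: 4.

4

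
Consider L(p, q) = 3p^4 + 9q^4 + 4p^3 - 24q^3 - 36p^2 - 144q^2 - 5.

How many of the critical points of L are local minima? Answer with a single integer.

L separates as a function of p plus a function of q, so ∇L=0 decouples.
∂L/∂p = 12p(p - 2)(p + 3) = 0 at p ∈ {-3, 0, 2}; ∂L/∂q = 36q(q - 4)(q + 2) = 0 at q ∈ {-2, 0, 4}.
The Hessian is diagonal: diag(L_pp, L_qq). Second derivatives: L_pp(-3)=180, L_pp(0)=-72, L_pp(2)=120; L_qq(-2)=432, L_qq(0)=-288, L_qq(4)=864.
Local minima occur where both diagonal entries positive: (-3, -2), (-3, 4), (2, -2), (2, 4). Count: 4.

4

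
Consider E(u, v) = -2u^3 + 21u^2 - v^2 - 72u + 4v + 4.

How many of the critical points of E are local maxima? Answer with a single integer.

1

E separates as a function of u plus a function of v, so ∇E=0 decouples.
∂E/∂u = -6(u - 4)(u - 3) = 0 at u ∈ {3, 4}; ∂E/∂v = -2(v - 2) = 0 at v ∈ {2}.
The Hessian is diagonal: diag(E_uu, E_vv). Second derivatives: E_uu(3)=6, E_uu(4)=-6; E_vv(2)=-2.
Local maxima occur where both diagonal entries negative: (4, 2). Count: 1.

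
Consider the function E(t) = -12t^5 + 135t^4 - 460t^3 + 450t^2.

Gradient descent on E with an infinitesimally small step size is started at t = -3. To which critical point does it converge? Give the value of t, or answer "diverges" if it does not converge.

0

E'(t) = -60t(t - 5)(t - 3)(t - 1), so E'(-3) = -34560.
Gradient descent moves in the -E' direction, i.e. t is increasing.
The nearest critical point in that direction is t = 0, where E'' = 900 > 0 (a local minimum). The iterate converges there.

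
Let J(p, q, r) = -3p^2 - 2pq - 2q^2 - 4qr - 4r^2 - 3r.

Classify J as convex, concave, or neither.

concave

J is quadratic, so its Hessian is the constant matrix H = [[-6, -2, 0], [-2, -4, -4], [0, -4, -8]].
Leading principal minors: -6, 20, -64.
Signs alternate −, +, − ⇒ H ≺ 0 ⇒ concave.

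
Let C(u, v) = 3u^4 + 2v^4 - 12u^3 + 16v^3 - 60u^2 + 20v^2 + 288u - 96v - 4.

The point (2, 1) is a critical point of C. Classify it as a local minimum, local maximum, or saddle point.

The mixed partial ∂²C/∂u∂v is 0, so the Hessian at any point is diag(C_uu, C_vv) = diag(12(3u^2 - 6u - 10), 8(3v^2 + 12v + 5)).
At (2, 1): H = diag(-120, 160).
The eigenvalues have opposite signs, so H is indefinite: a saddle point.

saddle point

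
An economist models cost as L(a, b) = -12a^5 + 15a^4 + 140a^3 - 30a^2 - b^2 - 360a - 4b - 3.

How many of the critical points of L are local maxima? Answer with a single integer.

2

L separates as a function of a plus a function of b, so ∇L=0 decouples.
∂L/∂a = -60(a - 3)(a - 1)(a + 1)(a + 2) = 0 at a ∈ {-2, -1, 1, 3}; ∂L/∂b = -2(b + 2) = 0 at b ∈ {-2}.
The Hessian is diagonal: diag(L_aa, L_bb). Second derivatives: L_aa(-2)=900, L_aa(-1)=-480, L_aa(1)=720, L_aa(3)=-2400; L_bb(-2)=-2.
Local maxima occur where both diagonal entries negative: (-1, -2), (3, -2). Count: 2.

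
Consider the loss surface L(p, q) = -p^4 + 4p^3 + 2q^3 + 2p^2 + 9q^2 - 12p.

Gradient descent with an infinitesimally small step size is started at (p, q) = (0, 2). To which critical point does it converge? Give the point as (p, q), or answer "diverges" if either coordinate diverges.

(1, 0)

L is separable, so gradient descent decouples: p follows -∂L/∂p, q follows -∂L/∂q.
∂L/∂p = -4(p - 3)(p - 1)(p + 1); at p=0 this is -12, so p increases.
∂L/∂q = 6q(q + 3); at q=2 this is 60, so q decreases.
p converges to its nearest critical value 1 (a local min of the p-part); q converges to 0. The iterate converges to (1, 0).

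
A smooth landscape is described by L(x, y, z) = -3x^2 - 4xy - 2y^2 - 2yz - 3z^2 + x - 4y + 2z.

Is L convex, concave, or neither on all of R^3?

concave

L is quadratic, so its Hessian is the constant matrix H = [[-6, -4, 0], [-4, -4, -2], [0, -2, -6]].
Leading principal minors: -6, 8, -24.
Signs alternate −, +, − ⇒ H ≺ 0 ⇒ concave.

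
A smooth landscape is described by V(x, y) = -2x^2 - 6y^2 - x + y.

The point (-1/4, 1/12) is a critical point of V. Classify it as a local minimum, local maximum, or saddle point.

local maximum

The Hessian of V is constant: H = [[-4, 0], [0, -12]].
det(H) = (-4)·(-12) − 0² = 48.
det(H) > 0 and tr(H) = -16 < 0, so H is negative definite and the point is a local maximum.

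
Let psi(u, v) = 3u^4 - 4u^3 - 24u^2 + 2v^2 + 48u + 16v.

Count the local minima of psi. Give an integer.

2

psi separates as a function of u plus a function of v, so ∇psi=0 decouples.
∂psi/∂u = 12(u - 2)(u - 1)(u + 2) = 0 at u ∈ {-2, 1, 2}; ∂psi/∂v = 4(v + 4) = 0 at v ∈ {-4}.
The Hessian is diagonal: diag(psi_uu, psi_vv). Second derivatives: psi_uu(-2)=144, psi_uu(1)=-36, psi_uu(2)=48; psi_vv(-4)=4.
Local minima occur where both diagonal entries positive: (-2, -4), (2, -4). Count: 2.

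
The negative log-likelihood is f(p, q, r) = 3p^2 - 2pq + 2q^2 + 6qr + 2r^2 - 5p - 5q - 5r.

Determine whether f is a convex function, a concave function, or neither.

neither

f is quadratic, so its Hessian is the constant matrix H = [[6, -2, 0], [-2, 4, 6], [0, 6, 4]].
Leading principal minors: 6, 20, -136.
Neither pattern holds ⇒ H is indefinite ⇒ neither convex nor concave.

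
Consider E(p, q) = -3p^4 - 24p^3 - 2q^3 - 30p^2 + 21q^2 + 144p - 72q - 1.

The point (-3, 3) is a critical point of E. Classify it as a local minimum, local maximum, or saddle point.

The mixed partial ∂²E/∂p∂q is 0, so the Hessian at any point is diag(E_pp, E_qq) = diag(-12(3p^2 + 12p + 5), 6(-2q + 7)).
At (-3, 3): H = diag(48, 6).
Both eigenvalues are positive, so H is positive definite: a local minimum.

local minimum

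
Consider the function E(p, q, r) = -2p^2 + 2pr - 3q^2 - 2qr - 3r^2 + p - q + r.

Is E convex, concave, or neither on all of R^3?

E is quadratic, so its Hessian is the constant matrix H = [[-4, 0, 2], [0, -6, -2], [2, -2, -6]].
Leading principal minors: -4, 24, -104.
Signs alternate −, +, − ⇒ H ≺ 0 ⇒ concave.

concave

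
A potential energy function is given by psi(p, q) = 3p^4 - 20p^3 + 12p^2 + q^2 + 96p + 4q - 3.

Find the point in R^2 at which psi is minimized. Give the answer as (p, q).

(-1, -2)

psi(p,q) separates as A(p) + B(q) − 3, so its minimum is min A + min B − 3.
A'(p) = 12(p - 4)(p - 2)(p + 1) vanishes at p ∈ {-1, 2, 4}; B'(q) = 2q + 4 vanishes at q ∈ {-2}.
Local minima of A (where A''>0): A(-1)=-61, A(4)=64. Local minima of B: B(-2)=-4.
So the global minimum of psi is A(-1) + B(-2) − 3 = -61 − 4 − 3 = -68, attained at (-1, -2).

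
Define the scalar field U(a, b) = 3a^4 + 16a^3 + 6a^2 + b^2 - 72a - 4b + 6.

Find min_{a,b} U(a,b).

U(a,b) separates as P(a) + Q(b) + 6, so its minimum is min P + min Q + 6.
P'(a) = 12(a - 1)(a + 2)(a + 3) vanishes at a ∈ {-3, -2, 1}; Q'(b) = 2b - 4 vanishes at b ∈ {2}.
Local minima of P (where P''>0): P(-3)=81, P(1)=-47. Local minima of Q: Q(2)=-4.
So the global minimum of U is P(1) + Q(2) + 6 = -47 − 4 + 6 = -45, attained at (1, 2).

-45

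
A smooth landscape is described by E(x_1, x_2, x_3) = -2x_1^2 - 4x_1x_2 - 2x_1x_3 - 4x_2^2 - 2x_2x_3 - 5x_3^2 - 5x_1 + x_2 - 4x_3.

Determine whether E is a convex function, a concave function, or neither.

E is quadratic, so its Hessian is the constant matrix H = [[-4, -4, -2], [-4, -8, -2], [-2, -2, -10]].
Leading principal minors: -4, 16, -144.
Signs alternate −, +, − ⇒ H ≺ 0 ⇒ concave.

concave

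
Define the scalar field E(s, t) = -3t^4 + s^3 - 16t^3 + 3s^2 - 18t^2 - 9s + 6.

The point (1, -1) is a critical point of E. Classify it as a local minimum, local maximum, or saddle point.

The mixed partial ∂²E/∂s∂t is 0, so the Hessian at any point is diag(E_ss, E_tt) = diag(6(s + 1), -12(3t^2 + 8t + 3)).
At (1, -1): H = diag(12, 24).
Both eigenvalues are positive, so H is positive definite: a local minimum.

local minimum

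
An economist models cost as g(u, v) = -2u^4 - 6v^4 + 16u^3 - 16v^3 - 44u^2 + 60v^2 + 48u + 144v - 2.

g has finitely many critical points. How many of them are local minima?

1

g separates as a function of u plus a function of v, so ∇g=0 decouples.
∂g/∂u = -8(u - 3)(u - 2)(u - 1) = 0 at u ∈ {1, 2, 3}; ∂g/∂v = -24(v - 2)(v + 1)(v + 3) = 0 at v ∈ {-3, -1, 2}.
The Hessian is diagonal: diag(g_uu, g_vv). Second derivatives: g_uu(1)=-16, g_uu(2)=8, g_uu(3)=-16; g_vv(-3)=-240, g_vv(-1)=144, g_vv(2)=-360.
Local minima occur where both diagonal entries positive: (2, -1). Count: 1.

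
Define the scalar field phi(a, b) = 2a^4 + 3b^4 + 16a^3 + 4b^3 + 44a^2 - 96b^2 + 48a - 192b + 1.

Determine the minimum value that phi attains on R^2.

-1297

phi(a,b) separates as P(a) + Q(b) + 1, so its minimum is min P + min Q + 1.
P'(a) = 8(a + 1)(a + 2)(a + 3) vanishes at a ∈ {-3, -2, -1}; Q'(b) = 12(b - 4)(b + 1)(b + 4) vanishes at b ∈ {-4, -1, 4}.
Local minima of P (where P''>0): P(-3)=-18, P(-1)=-18. Local minima of Q: Q(-4)=-256, Q(4)=-1280.
So the global minimum of phi is P(-3) + Q(4) + 1 = -18 − 1280 + 1 = -1297, attained at (-3, 4).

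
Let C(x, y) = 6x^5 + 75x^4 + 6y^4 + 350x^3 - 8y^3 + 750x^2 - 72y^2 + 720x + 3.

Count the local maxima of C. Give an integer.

2

C separates as a function of x plus a function of y, so ∇C=0 decouples.
∂C/∂x = 30(x + 1)(x + 2)(x + 3)(x + 4) = 0 at x ∈ {-4, -3, -2, -1}; ∂C/∂y = 24y(y - 3)(y + 2) = 0 at y ∈ {-2, 0, 3}.
The Hessian is diagonal: diag(C_xx, C_yy). Second derivatives: C_xx(-4)=-180, C_xx(-3)=60, C_xx(-2)=-60, C_xx(-1)=180; C_yy(-2)=240, C_yy(0)=-144, C_yy(3)=360.
Local maxima occur where both diagonal entries negative: (-4, 0), (-2, 0). Count: 2.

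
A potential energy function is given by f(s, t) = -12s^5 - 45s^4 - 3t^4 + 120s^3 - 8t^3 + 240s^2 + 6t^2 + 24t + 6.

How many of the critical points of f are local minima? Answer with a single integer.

2

f separates as a function of s plus a function of t, so ∇f=0 decouples.
∂f/∂s = -60s(s - 2)(s + 1)(s + 4) = 0 at s ∈ {-4, -1, 0, 2}; ∂f/∂t = -12(t - 1)(t + 1)(t + 2) = 0 at t ∈ {-2, -1, 1}.
The Hessian is diagonal: diag(f_ss, f_tt). Second derivatives: f_ss(-4)=4320, f_ss(-1)=-540, f_ss(0)=480, f_ss(2)=-2160; f_tt(-2)=-36, f_tt(-1)=24, f_tt(1)=-72.
Local minima occur where both diagonal entries positive: (-4, -1), (0, -1). Count: 2.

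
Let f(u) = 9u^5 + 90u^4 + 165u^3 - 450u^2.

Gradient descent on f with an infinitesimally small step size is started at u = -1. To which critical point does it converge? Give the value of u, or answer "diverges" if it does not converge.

-4

f'(u) = 45u(u - 1)(u + 4)(u + 5), so f'(-1) = 1080.
Gradient descent moves in the -f' direction, i.e. u is decreasing.
The nearest critical point in that direction is u = -4, where f'' = 900 > 0 (a local minimum). The iterate converges there.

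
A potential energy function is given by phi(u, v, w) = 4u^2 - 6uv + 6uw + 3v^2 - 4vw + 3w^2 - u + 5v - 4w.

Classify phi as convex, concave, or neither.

convex

phi is quadratic, so its Hessian is the constant matrix H = [[8, -6, 6], [-6, 6, -4], [6, -4, 6]].
Leading principal minors: 8, 12, 16.
All positive ⇒ H ≻ 0 ⇒ convex.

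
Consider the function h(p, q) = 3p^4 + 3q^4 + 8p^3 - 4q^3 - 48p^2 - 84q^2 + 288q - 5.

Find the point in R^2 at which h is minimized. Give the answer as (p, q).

(-4, -4)

h(p,q) separates as A(p) + B(q) − 5, so its minimum is min A + min B − 5.
A'(p) = 12p(p - 2)(p + 4) vanishes at p ∈ {-4, 0, 2}; B'(q) = 12(q - 3)(q - 2)(q + 4) vanishes at q ∈ {-4, 2, 3}.
Local minima of A (where A''>0): A(-4)=-512, A(2)=-80. Local minima of B: B(-4)=-1472, B(3)=243.
So the global minimum of h is A(-4) + B(-4) − 5 = -512 − 1472 − 5 = -1989, attained at (-4, -4).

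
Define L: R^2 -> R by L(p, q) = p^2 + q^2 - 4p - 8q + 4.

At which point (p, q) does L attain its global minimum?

(2, 4)

L(p,q) separates as A(p) + B(q) + 4, so its minimum is min A + min B + 4.
A'(p) = 2p - 4 vanishes at p ∈ {2}; B'(q) = 2q - 8 vanishes at q ∈ {4}.
Local minima of A (where A''>0): A(2)=-4. Local minima of B: B(4)=-16.
So the global minimum of L is A(2) + B(4) + 4 = -4 − 16 + 4 = -16, attained at (2, 4).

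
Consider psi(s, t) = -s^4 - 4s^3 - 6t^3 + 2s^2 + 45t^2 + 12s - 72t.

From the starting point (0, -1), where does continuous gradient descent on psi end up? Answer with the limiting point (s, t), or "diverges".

psi is separable, so gradient descent decouples: s follows -∂psi/∂s, t follows -∂psi/∂t.
∂psi/∂s = -4(s - 1)(s + 1)(s + 3); at s=0 this is 12, so s decreases.
∂psi/∂t = -18(t - 4)(t - 1); at t=-1 this is -180, so t increases.
s converges to its nearest critical value -1 (a local min of the s-part); t converges to 1. The iterate converges to (-1, 1).

(-1, 1)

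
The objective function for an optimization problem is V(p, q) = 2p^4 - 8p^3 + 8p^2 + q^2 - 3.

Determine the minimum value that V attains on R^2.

-3

V(p,q) separates as A(p) + B(q) − 3, so its minimum is min A + min B − 3.
A'(p) = 8p(p - 2)(p - 1) vanishes at p ∈ {0, 1, 2}; B'(q) = 2q vanishes at q ∈ {0}.
Local minima of A (where A''>0): A(0)=0, A(2)=0. Local minima of B: B(0)=0.
So the global minimum of V is A(0) + B(0) − 3 = 0 + 0 − 3 = -3, attained at (0, 0).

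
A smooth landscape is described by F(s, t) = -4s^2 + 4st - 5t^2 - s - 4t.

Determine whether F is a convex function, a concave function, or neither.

concave

F is quadratic, so its Hessian is the constant matrix H = [[-8, 4], [4, -10]].
det(H) = 64, tr(H) = -18.
det(H) > 0 and tr(H) < 0, so H is negative definite everywhere: concave.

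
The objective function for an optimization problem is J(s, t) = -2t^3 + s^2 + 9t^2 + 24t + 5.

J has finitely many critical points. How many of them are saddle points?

J separates as a function of s plus a function of t, so ∇J=0 decouples.
∂J/∂s = 2s = 0 at s ∈ {0}; ∂J/∂t = -6(t - 4)(t + 1) = 0 at t ∈ {-1, 4}.
The Hessian is diagonal: diag(J_ss, J_tt). Second derivatives: J_ss(0)=2; J_tt(-1)=30, J_tt(4)=-30.
Saddle points occur where the two diagonal entries have opposite signs: (0, 4). Count: 1.

1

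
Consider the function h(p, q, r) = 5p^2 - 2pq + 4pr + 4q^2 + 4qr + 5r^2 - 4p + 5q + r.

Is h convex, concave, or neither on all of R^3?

h is quadratic, so its Hessian is the constant matrix H = [[10, -2, 4], [-2, 8, 4], [4, 4, 10]].
Leading principal minors: 10, 76, 408.
All positive ⇒ H ≻ 0 ⇒ convex.

convex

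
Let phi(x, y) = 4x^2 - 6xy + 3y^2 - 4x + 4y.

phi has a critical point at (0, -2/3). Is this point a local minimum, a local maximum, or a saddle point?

The Hessian of phi is constant: H = [[8, -6], [-6, 6]].
det(H) = 8·6 − (-6)² = 12.
det(H) > 0 and tr(H) = 14 > 0, so H is positive definite and the point is a local minimum.

local minimum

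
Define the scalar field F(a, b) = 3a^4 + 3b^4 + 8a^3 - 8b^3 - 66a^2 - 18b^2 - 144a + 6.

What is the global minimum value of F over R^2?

F(a,b) separates as P(a) + Q(b) + 6, so its minimum is min P + min Q + 6.
P'(a) = 12(a - 3)(a + 1)(a + 4) vanishes at a ∈ {-4, -1, 3}; Q'(b) = 12b(b - 3)(b + 1) vanishes at b ∈ {-1, 0, 3}.
Local minima of P (where P''>0): P(-4)=-224, P(3)=-567. Local minima of Q: Q(-1)=-7, Q(3)=-135.
So the global minimum of F is P(3) + Q(3) + 6 = -567 − 135 + 6 = -696, attained at (3, 3).

-696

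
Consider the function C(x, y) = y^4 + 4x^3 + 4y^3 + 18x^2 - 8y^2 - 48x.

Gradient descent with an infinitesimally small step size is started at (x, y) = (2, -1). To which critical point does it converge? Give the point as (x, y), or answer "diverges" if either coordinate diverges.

C is separable, so gradient descent decouples: x follows -∂C/∂x, y follows -∂C/∂y.
∂C/∂x = 12(x - 1)(x + 4); at x=2 this is 72, so x decreases.
∂C/∂y = 4y(y - 1)(y + 4); at y=-1 this is 24, so y decreases.
x converges to its nearest critical value 1 (a local min of the x-part); y converges to -4. The iterate converges to (1, -4).

(1, -4)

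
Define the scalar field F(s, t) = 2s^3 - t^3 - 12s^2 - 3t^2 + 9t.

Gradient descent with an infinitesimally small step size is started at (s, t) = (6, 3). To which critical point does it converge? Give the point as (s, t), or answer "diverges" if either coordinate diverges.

diverges

F is separable, so gradient descent decouples: s follows -∂F/∂s, t follows -∂F/∂t.
∂F/∂s = 6s(s - 4); at s=6 this is 72, so s decreases.
∂F/∂t = -3(t - 1)(t + 3); at t=3 this is -36, so t increases.
The t-coordinate has no critical point in that direction and runs off to infinity.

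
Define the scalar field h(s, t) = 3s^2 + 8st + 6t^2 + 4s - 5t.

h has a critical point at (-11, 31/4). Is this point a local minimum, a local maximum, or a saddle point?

The Hessian of h is constant: H = [[6, 8], [8, 12]].
det(H) = 6·12 − 8² = 8.
det(H) > 0 and tr(H) = 18 > 0, so H is positive definite and the point is a local minimum.

local minimum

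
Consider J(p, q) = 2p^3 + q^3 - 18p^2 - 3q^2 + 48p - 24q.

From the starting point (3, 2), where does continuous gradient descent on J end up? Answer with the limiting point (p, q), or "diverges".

(4, 4)

J is separable, so gradient descent decouples: p follows -∂J/∂p, q follows -∂J/∂q.
∂J/∂p = 6(p - 4)(p - 2); at p=3 this is -6, so p increases.
∂J/∂q = 3(q - 4)(q + 2); at q=2 this is -24, so q increases.
p converges to its nearest critical value 4 (a local min of the p-part); q converges to 4. The iterate converges to (4, 4).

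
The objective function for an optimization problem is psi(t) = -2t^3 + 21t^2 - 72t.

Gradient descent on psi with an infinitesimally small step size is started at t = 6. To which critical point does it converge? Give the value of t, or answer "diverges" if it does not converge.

diverges

psi'(t) = -6(t - 4)(t - 3), so psi'(6) = -36.
Gradient descent moves in the -psi' direction, i.e. t is increasing.
There is no critical point above t=6, and psi' keeps the same sign, so the iterate runs off to +∞.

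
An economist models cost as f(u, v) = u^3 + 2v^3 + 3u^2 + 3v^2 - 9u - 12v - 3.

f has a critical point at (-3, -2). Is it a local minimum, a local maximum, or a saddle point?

local maximum

The mixed partial ∂²f/∂u∂v is 0, so the Hessian at any point is diag(f_uu, f_vv) = diag(6(u + 1), 6(2v + 1)).
At (-3, -2): H = diag(-12, -18).
Both eigenvalues are negative, so H is negative definite: a local maximum.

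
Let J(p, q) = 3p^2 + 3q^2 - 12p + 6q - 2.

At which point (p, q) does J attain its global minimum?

J(p,q) separates as A(p) + B(q) − 2, so its minimum is min A + min B − 2.
A'(p) = 6p - 12 vanishes at p ∈ {2}; B'(q) = 6q + 6 vanishes at q ∈ {-1}.
Local minima of A (where A''>0): A(2)=-12. Local minima of B: B(-1)=-3.
So the global minimum of J is A(2) + B(-1) − 2 = -12 − 3 − 2 = -17, attained at (2, -1).

(2, -1)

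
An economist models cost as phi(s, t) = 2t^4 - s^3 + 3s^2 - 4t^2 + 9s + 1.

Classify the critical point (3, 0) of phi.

local maximum

The mixed partial ∂²phi/∂s∂t is 0, so the Hessian at any point is diag(phi_ss, phi_tt) = diag(6(-s + 1), 8(3t^2 - 1)).
At (3, 0): H = diag(-12, -8).
Both eigenvalues are negative, so H is negative definite: a local maximum.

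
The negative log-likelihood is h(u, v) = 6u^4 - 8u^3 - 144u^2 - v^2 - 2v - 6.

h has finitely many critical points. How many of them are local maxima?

1

h separates as a function of u plus a function of v, so ∇h=0 decouples.
∂h/∂u = 24u(u - 4)(u + 3) = 0 at u ∈ {-3, 0, 4}; ∂h/∂v = -2(v + 1) = 0 at v ∈ {-1}.
The Hessian is diagonal: diag(h_uu, h_vv). Second derivatives: h_uu(-3)=504, h_uu(0)=-288, h_uu(4)=672; h_vv(-1)=-2.
Local maxima occur where both diagonal entries negative: (0, -1). Count: 1.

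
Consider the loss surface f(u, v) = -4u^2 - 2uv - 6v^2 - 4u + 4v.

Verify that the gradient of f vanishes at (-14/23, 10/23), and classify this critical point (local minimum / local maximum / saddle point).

local maximum

∇f = (-8u - 2v - 4, -2u - 12v + 4); substituting (-14/23, 10/23) gives ∇f = (0, 0), so (-14/23, 10/23) is indeed a critical point.
The Hessian of f is constant: H = [[-8, -2], [-2, -12]].
det(H) = (-8)·(-12) − (-2)² = 92.
det(H) > 0 and tr(H) = -20 < 0, so H is negative definite and the point is a local maximum.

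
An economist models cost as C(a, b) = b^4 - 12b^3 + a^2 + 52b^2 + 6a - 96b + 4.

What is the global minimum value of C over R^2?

C(a,b) separates as P(a) + Q(b) + 4, so its minimum is min P + min Q + 4.
P'(a) = 2a + 6 vanishes at a ∈ {-3}; Q'(b) = 4(b - 4)(b - 3)(b - 2) vanishes at b ∈ {2, 3, 4}.
Local minima of P (where P''>0): P(-3)=-9. Local minima of Q: Q(2)=-64, Q(4)=-64.
So the global minimum of C is P(-3) + Q(2) + 4 = -9 − 64 + 4 = -69, attained at (-3, 2).

-69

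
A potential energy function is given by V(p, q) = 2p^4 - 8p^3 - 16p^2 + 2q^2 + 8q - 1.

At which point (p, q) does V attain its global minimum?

(4, -2)

V(p,q) separates as A(p) + B(q) − 1, so its minimum is min A + min B − 1.
A'(p) = 8p(p - 4)(p + 1) vanishes at p ∈ {-1, 0, 4}; B'(q) = 4q + 8 vanishes at q ∈ {-2}.
Local minima of A (where A''>0): A(-1)=-6, A(4)=-256. Local minima of B: B(-2)=-8.
So the global minimum of V is A(4) + B(-2) − 1 = -256 − 8 − 1 = -265, attained at (4, -2).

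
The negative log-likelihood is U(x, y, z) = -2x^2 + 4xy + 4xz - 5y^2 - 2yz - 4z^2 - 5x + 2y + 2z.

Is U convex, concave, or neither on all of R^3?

U is quadratic, so its Hessian is the constant matrix H = [[-4, 4, 4], [4, -10, -2], [4, -2, -8]].
Leading principal minors: -4, 24, -80.
Signs alternate −, +, − ⇒ H ≺ 0 ⇒ concave.

concave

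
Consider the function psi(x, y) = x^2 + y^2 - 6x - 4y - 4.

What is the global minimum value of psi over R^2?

psi(x,y) separates as P(x) + Q(y) − 4, so its minimum is min P + min Q − 4.
P'(x) = 2x - 6 vanishes at x ∈ {3}; Q'(y) = 2y - 4 vanishes at y ∈ {2}.
Local minima of P (where P''>0): P(3)=-9. Local minima of Q: Q(2)=-4.
So the global minimum of psi is P(3) + Q(2) − 4 = -9 − 4 − 4 = -17, attained at (3, 2).

-17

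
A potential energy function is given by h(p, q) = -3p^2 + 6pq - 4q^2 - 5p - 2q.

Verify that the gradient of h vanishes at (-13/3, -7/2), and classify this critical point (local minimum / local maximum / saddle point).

∇h = (-6p + 6q - 5, 6p - 8q - 2); substituting (-13/3, -7/2) gives ∇h = (0, 0), so (-13/3, -7/2) is indeed a critical point.
The Hessian of h is constant: H = [[-6, 6], [6, -8]].
det(H) = (-6)·(-8) − 6² = 12.
det(H) > 0 and tr(H) = -14 < 0, so H is negative definite and the point is a local maximum.

local maximum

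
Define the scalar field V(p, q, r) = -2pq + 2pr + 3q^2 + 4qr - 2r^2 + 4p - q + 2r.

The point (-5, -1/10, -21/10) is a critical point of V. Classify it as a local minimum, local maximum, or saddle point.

saddle point

The Hessian is constant: H = [[0, -2, 2], [-2, 6, 4], [2, 4, -4]].
Leading principal minors: Δ₁ = 0, Δ₂ = -4, Δ₃ = -40.
The minors fit neither the all-positive nor the alternating-sign pattern, so H is indefinite: a saddle point.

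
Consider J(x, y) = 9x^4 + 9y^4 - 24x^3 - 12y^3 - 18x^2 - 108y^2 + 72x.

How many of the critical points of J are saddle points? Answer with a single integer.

J separates as a function of x plus a function of y, so ∇J=0 decouples.
∂J/∂x = 36(x - 2)(x - 1)(x + 1) = 0 at x ∈ {-1, 1, 2}; ∂J/∂y = 36y(y - 3)(y + 2) = 0 at y ∈ {-2, 0, 3}.
The Hessian is diagonal: diag(J_xx, J_yy). Second derivatives: J_xx(-1)=216, J_xx(1)=-72, J_xx(2)=108; J_yy(-2)=360, J_yy(0)=-216, J_yy(3)=540.
Saddle points occur where the two diagonal entries have opposite signs: (-1, 0), (1, -2), (1, 3), (2, 0). Count: 4.

4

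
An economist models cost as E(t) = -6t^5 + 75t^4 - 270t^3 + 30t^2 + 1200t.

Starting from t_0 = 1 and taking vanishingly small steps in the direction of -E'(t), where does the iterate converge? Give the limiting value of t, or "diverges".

E'(t) = -30(t - 5)(t - 4)(t - 2)(t + 1), so E'(1) = 720.
Gradient descent moves in the -E' direction, i.e. t is decreasing.
The nearest critical point in that direction is t = -1, where E'' = 2700 > 0 (a local minimum). The iterate converges there.

-1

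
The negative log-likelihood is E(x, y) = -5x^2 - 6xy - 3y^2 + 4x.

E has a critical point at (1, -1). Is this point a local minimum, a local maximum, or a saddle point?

local maximum

The Hessian of E is constant: H = [[-10, -6], [-6, -6]].
det(H) = (-10)·(-6) − (-6)² = 24.
det(H) > 0 and tr(H) = -16 < 0, so H is negative definite and the point is a local maximum.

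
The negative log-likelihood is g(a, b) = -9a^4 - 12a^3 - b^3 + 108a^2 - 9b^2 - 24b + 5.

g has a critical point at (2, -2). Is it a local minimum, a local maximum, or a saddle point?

The mixed partial ∂²g/∂a∂b is 0, so the Hessian at any point is diag(g_aa, g_bb) = diag(36(-3a^2 - 2a + 6), -6(b + 3)).
At (2, -2): H = diag(-360, -6).
Both eigenvalues are negative, so H is negative definite: a local maximum.

local maximum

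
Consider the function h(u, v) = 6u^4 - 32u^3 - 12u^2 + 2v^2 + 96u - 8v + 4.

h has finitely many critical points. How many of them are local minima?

h separates as a function of u plus a function of v, so ∇h=0 decouples.
∂h/∂u = 24(u - 4)(u - 1)(u + 1) = 0 at u ∈ {-1, 1, 4}; ∂h/∂v = 4(v - 2) = 0 at v ∈ {2}.
The Hessian is diagonal: diag(h_uu, h_vv). Second derivatives: h_uu(-1)=240, h_uu(1)=-144, h_uu(4)=360; h_vv(2)=4.
Local minima occur where both diagonal entries positive: (-1, 2), (4, 2). Count: 2.

2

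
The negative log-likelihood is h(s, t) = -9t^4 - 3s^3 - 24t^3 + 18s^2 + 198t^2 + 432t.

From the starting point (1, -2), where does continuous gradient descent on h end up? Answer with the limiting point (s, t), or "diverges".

(0, -1)

h is separable, so gradient descent decouples: s follows -∂h/∂s, t follows -∂h/∂t.
∂h/∂s = -9s(s - 4); at s=1 this is 27, so s decreases.
∂h/∂t = -36(t - 3)(t + 1)(t + 4); at t=-2 this is -360, so t increases.
s converges to its nearest critical value 0 (a local min of the s-part); t converges to -1. The iterate converges to (0, -1).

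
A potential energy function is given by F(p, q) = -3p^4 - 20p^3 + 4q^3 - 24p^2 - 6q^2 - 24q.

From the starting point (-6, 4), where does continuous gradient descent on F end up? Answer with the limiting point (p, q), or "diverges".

F is separable, so gradient descent decouples: p follows -∂F/∂p, q follows -∂F/∂q.
∂F/∂p = -12p(p + 1)(p + 4); at p=-6 this is 720, so p decreases.
∂F/∂q = 12(q - 2)(q + 1); at q=4 this is 120, so q decreases.
The p-coordinate has no critical point in that direction and runs off to infinity.

diverges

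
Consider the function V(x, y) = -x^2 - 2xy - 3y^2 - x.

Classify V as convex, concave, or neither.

V is quadratic, so its Hessian is the constant matrix H = [[-2, -2], [-2, -6]].
det(H) = 8, tr(H) = -8.
det(H) > 0 and tr(H) < 0, so H is negative definite everywhere: concave.

concave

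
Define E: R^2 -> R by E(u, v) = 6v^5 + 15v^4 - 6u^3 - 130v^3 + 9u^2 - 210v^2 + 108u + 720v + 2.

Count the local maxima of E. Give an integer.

2

E separates as a function of u plus a function of v, so ∇E=0 decouples.
∂E/∂u = -18(u - 3)(u + 2) = 0 at u ∈ {-2, 3}; ∂E/∂v = 30(v - 3)(v - 1)(v + 2)(v + 4) = 0 at v ∈ {-4, -2, 1, 3}.
The Hessian is diagonal: diag(E_uu, E_vv). Second derivatives: E_uu(-2)=90, E_uu(3)=-90; E_vv(-4)=-2100, E_vv(-2)=900, E_vv(1)=-900, E_vv(3)=2100.
Local maxima occur where both diagonal entries negative: (3, -4), (3, 1). Count: 2.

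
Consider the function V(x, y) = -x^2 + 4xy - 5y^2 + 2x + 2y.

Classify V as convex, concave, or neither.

V is quadratic, so its Hessian is the constant matrix H = [[-2, 4], [4, -10]].
det(H) = 4, tr(H) = -12.
det(H) > 0 and tr(H) < 0, so H is negative definite everywhere: concave.

concave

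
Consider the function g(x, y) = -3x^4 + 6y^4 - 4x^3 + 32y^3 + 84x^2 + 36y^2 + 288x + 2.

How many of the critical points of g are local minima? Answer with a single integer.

2

g separates as a function of x plus a function of y, so ∇g=0 decouples.
∂g/∂x = -12(x - 4)(x + 2)(x + 3) = 0 at x ∈ {-3, -2, 4}; ∂g/∂y = 24y(y + 1)(y + 3) = 0 at y ∈ {-3, -1, 0}.
The Hessian is diagonal: diag(g_xx, g_yy). Second derivatives: g_xx(-3)=-84, g_xx(-2)=72, g_xx(4)=-504; g_yy(-3)=144, g_yy(-1)=-48, g_yy(0)=72.
Local minima occur where both diagonal entries positive: (-2, -3), (-2, 0). Count: 2.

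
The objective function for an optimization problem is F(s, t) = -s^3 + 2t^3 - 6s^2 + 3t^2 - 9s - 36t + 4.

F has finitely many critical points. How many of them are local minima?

F separates as a function of s plus a function of t, so ∇F=0 decouples.
∂F/∂s = -3(s + 1)(s + 3) = 0 at s ∈ {-3, -1}; ∂F/∂t = 6(t - 2)(t + 3) = 0 at t ∈ {-3, 2}.
The Hessian is diagonal: diag(F_ss, F_tt). Second derivatives: F_ss(-3)=6, F_ss(-1)=-6; F_tt(-3)=-30, F_tt(2)=30.
Local minima occur where both diagonal entries positive: (-3, 2). Count: 1.

1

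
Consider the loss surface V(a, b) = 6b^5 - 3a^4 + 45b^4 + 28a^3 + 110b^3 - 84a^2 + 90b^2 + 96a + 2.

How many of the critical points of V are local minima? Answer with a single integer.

2

V separates as a function of a plus a function of b, so ∇V=0 decouples.
∂V/∂a = -12(a - 4)(a - 2)(a - 1) = 0 at a ∈ {1, 2, 4}; ∂V/∂b = 30b(b + 1)(b + 2)(b + 3) = 0 at b ∈ {-3, -2, -1, 0}.
The Hessian is diagonal: diag(V_aa, V_bb). Second derivatives: V_aa(1)=-36, V_aa(2)=24, V_aa(4)=-72; V_bb(-3)=-180, V_bb(-2)=60, V_bb(-1)=-60, V_bb(0)=180.
Local minima occur where both diagonal entries positive: (2, -2), (2, 0). Count: 2.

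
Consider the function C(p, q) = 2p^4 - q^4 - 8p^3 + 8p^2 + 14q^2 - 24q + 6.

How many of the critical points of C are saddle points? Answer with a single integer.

C separates as a function of p plus a function of q, so ∇C=0 decouples.
∂C/∂p = 8p(p - 2)(p - 1) = 0 at p ∈ {0, 1, 2}; ∂C/∂q = -4(q - 2)(q - 1)(q + 3) = 0 at q ∈ {-3, 1, 2}.
The Hessian is diagonal: diag(C_pp, C_qq). Second derivatives: C_pp(0)=16, C_pp(1)=-8, C_pp(2)=16; C_qq(-3)=-80, C_qq(1)=16, C_qq(2)=-20.
Saddle points occur where the two diagonal entries have opposite signs: (0, -3), (0, 2), (1, 1), (2, -3), (2, 2). Count: 5.

5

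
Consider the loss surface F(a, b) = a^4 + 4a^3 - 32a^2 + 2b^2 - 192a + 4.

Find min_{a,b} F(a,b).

F(a,b) separates as P(a) + Q(b) + 4, so its minimum is min P + min Q + 4.
P'(a) = 4(a - 4)(a + 3)(a + 4) vanishes at a ∈ {-4, -3, 4}; Q'(b) = 4b vanishes at b ∈ {0}.
Local minima of P (where P''>0): P(-4)=256, P(4)=-768. Local minima of Q: Q(0)=0.
So the global minimum of F is P(4) + Q(0) + 4 = -768 + 0 + 4 = -764, attained at (4, 0).

-764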